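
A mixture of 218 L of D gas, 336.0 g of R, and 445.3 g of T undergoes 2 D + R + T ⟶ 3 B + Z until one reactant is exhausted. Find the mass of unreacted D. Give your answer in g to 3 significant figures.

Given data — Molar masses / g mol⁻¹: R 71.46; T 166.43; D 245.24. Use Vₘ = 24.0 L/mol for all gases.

n(D) = 218.0 / 24.0 = 9.083 mol
n(R) = 336.0 / 71.46 = 4.702 mol
n(T) = 445.3 / 166.43 = 2.676 mol
n/ν for D = 9.083/2 = 4.542
n/ν for R = 4.702/1 = 4.702
n/ν for T = 2.676/1 = 2.676
Smallest n/ν is T → limiting reagent.
D consumed = (2/1) × 2.676 = 5.352 mol
D remaining = 9.083 − 5.352 = 3.731 mol
mass = 3.731 × 245.24 = 915.0 g

915 g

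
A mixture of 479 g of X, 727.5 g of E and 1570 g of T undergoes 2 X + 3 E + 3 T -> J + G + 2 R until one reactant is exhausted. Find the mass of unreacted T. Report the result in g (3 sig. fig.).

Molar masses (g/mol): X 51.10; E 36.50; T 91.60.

n(X) = 479.0 / 51.10 = 9.374 mol
n(E) = 727.5 / 36.50 = 19.93 mol
n(T) = 1570 / 91.60 = 17.14 mol
n/ν → X: 4.687, E: 6.643, T: 5.713; X is limiting.
T consumed = (3/2) × 9.374 = 14.06 mol
T remaining = 17.14 − 14.06 = 3.080 mol
mass = 3.080 × 91.60 = 282.1 g

282 g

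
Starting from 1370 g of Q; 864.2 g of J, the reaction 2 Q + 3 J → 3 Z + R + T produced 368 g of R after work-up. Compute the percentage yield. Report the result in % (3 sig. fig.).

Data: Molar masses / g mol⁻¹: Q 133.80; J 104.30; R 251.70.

n(Q) = 1370 / 133.80 = 10.24 mol
n(J) = 864.2 / 104.30 = 8.286 mol
n/ν for Q = 10.24/2 = 5.120
n/ν for J = 8.286/3 = 2.762
Smallest n/ν is J → limiting reagent.
theoretical n(R) = (1/3) × 8.286 = 2.762 mol → 695.2 g
% yield = 368 / 695.2 × 100 = 52.93 %

52.9 %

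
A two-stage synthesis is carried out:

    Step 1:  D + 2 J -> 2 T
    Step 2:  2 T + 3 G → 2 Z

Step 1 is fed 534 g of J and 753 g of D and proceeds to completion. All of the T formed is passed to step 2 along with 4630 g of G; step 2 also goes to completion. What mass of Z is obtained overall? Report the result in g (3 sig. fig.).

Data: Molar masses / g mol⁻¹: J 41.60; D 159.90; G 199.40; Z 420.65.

Step 1:
n(J) = 534.0 / 41.60 = 12.84 mol
n(D) = 753.0 / 159.90 = 4.709 mol
n/ν → J: 6.420, D: 4.709; D is limiting.
n(T) produced = (2/1) × 4.709 = 9.418 mol
Step 2:
n(T) available = 9.418 mol
n(G) = 4630 / 199.40 = 23.22 mol
n/ν → T: 4.709, G: 7.740; T is limiting.
n(Z) = (2/2) × 9.418 = 9.418 mol
mass = 9.418 × 420.65 = 3962 g

3960 g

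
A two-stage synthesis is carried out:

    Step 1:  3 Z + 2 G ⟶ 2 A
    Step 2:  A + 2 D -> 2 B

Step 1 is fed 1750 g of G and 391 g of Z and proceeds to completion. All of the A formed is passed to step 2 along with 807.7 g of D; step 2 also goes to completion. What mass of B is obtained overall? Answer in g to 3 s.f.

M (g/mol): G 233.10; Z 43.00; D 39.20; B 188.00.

2280 g

Step 1:
n(G) = 1750 / 233.10 = 7.508 mol
n(Z) = 391.0 / 43.00 = 9.093 mol
n/ν → G: 3.754, Z: 3.031; Z is limiting.
n(A) produced = (2/3) × 9.093 = 6.062 mol
Step 2:
n(A) available = 6.062 mol
n(D) = 807.7 / 39.20 = 20.60 mol
n/ν → A: 6.062, D: 10.30; A is limiting.
n(B) = (2/1) × 6.062 = 12.12 mol
mass = 12.12 × 188.00 = 2279 g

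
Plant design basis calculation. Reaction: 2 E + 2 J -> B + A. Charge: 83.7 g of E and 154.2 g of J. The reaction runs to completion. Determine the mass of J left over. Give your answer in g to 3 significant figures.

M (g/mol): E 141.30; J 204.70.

n(E) = 83.70 / 141.30 = 0.5924 mol
n(J) = 154.2 / 204.70 = 0.7533 mol
n/ν for E = 0.5924/2 = 0.2962
n/ν for J = 0.7533/2 = 0.3767
Smallest n/ν is E → limiting reagent.
J consumed = (2/2) × 0.5924 = 0.5924 mol
J remaining = 0.7533 − 0.5924 = 0.1609 mol
mass = 0.1609 × 204.70 = 32.94 g

32.9 g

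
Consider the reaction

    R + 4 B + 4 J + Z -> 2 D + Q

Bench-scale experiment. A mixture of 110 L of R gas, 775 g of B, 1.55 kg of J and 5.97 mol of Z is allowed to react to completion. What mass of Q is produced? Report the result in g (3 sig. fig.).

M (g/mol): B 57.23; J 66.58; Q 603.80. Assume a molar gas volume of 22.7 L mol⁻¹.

n(R) = 110.0 / 22.7 = 4.846 mol
n(B) = 775.0 / 57.23 = 13.54 mol
n(J) = 1.550×1000 / 66.58 = 23.28 mol
n(Z) = 5.970 mol
n/ν → R: 4.846, B: 3.385, J: 5.820, Z: 5.970; B is limiting.
n(Q) = (1/4) × 13.54 = 3.385 mol
mass = 3.385 × 603.80 = 2044 g

2040 g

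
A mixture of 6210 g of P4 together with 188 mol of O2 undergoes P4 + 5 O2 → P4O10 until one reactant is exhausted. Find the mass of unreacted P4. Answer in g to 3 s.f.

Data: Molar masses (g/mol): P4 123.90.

1550 g

n(P4) = 6210 / 123.90 = 50.12 mol
n(O2) = 188.0 mol
n/ν → P4: 50.12, O2: 37.60; O2 is limiting.
P4 consumed = (1/5) × 188.0 = 37.60 mol
P4 remaining = 50.12 − 37.60 = 12.52 mol
mass = 12.52 × 123.90 = 1551 g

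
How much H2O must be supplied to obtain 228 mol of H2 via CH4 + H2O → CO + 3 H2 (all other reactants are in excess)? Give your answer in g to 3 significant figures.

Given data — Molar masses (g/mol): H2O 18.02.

n(H2) = 228.0 mol
n(H2O) = (1/3) × 228.0 = 76.00 mol
mass = 76.00 × 18.02 = 1370 g

1370 g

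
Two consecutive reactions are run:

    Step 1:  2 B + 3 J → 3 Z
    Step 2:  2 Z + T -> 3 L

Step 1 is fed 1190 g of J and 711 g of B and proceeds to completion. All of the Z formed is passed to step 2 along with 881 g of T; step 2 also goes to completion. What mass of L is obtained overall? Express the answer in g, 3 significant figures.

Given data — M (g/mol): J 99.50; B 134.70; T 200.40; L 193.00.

Step 1:
n(J) = 1190 / 99.50 = 11.96 mol
n(B) = 711.0 / 134.70 = 5.278 mol
n/ν → J: 3.987, B: 2.639; B is limiting.
n(Z) produced = (3/2) × 5.278 = 7.917 mol
Step 2:
n(Z) available = 7.917 mol
n(T) = 881.0 / 200.40 = 4.396 mol
n/ν → Z: 3.959, T: 4.396; Z is limiting.
n(L) = (3/2) × 7.917 = 11.88 mol
mass = 11.88 × 193.00 = 2293 g

2290 g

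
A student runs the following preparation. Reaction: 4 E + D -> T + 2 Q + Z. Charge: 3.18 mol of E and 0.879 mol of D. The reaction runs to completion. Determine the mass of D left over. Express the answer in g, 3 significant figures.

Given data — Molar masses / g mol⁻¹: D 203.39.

n(E) = 3.180 mol
n(D) = 0.8790 mol
n/ν → E: 0.7950, D: 0.8790; E is limiting.
D consumed = (1/4) × 3.180 = 0.7950 mol
D remaining = 0.8790 − 0.7950 = 0.08400 mol
mass = 0.08400 × 203.39 = 17.08 g

17.1 g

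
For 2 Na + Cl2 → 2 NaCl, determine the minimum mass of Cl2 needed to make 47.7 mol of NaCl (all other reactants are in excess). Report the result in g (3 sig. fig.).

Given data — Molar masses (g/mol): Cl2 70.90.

n(NaCl) = 47.70 mol
n(Cl2) = (1/2) × 47.70 = 23.85 mol
mass = 23.85 × 70.90 = 1691 g

1690 g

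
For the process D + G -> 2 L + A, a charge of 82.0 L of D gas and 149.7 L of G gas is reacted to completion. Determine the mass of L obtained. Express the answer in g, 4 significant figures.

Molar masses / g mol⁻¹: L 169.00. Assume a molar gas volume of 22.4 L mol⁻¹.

n(D) = 82.00 / 22.4 = 3.661 mol
n(G) = 149.7 / 22.4 = 6.683 mol
n/ν for D = 3.661/1 = 3.661
n/ν for G = 6.683/1 = 6.683
Smallest n/ν is D → limiting reagent.
n(L) = (2/1) × 3.661 = 7.322 mol
mass = 7.322 × 169.00 = 1237 g

1237 g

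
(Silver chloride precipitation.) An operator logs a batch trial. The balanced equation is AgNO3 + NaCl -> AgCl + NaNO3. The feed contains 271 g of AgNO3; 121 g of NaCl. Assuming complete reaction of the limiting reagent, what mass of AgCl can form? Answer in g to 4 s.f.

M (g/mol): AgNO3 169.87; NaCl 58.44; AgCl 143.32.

n(AgNO3) = 271.0 / 169.87 = 1.595 mol
n(NaCl) = 121.0 / 58.44 = 2.070 mol
n/ν for AgNO3 = 1.595/1 = 1.595
n/ν for NaCl = 2.070/1 = 2.070
Smallest n/ν is AgNO3 → limiting reagent.
n(AgCl) = (1/1) × 1.595 = 1.595 mol
mass = 1.595 × 143.32 = 228.6 g

228.6 g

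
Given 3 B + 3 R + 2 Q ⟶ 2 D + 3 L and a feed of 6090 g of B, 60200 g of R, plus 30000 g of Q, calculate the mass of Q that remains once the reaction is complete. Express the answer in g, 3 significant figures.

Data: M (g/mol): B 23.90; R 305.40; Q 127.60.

13200 g

n(B) = 6090 / 23.90 = 254.8 mol
n(R) = 60200 / 305.40 = 197.1 mol
n(Q) = 30000 / 127.60 = 235.1 mol
n/ν for B = 254.8/3 = 84.93
n/ν for R = 197.1/3 = 65.70
n/ν for Q = 235.1/2 = 117.6
Smallest n/ν is R → limiting reagent.
Q consumed = (2/3) × 197.1 = 131.4 mol
Q remaining = 235.1 − 131.4 = 103.7 mol
mass = 103.7 × 127.60 = 13230 g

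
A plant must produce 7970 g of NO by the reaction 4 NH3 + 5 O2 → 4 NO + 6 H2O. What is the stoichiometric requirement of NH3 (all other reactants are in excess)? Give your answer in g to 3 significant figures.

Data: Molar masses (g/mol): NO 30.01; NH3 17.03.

4520 g

n(NO) = 7970 / 30.01 = 265.6 mol
n(NH3) = (4/4) × 265.6 = 265.6 mol
mass = 265.6 × 17.03 = 4523 g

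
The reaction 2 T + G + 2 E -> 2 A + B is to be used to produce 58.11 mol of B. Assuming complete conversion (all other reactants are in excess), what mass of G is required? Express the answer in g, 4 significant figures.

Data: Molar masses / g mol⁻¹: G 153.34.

8911 g

n(B) = 58.11 mol
n(G) = (1/1) × 58.11 = 58.11 mol
mass = 58.11 × 153.34 = 8911 g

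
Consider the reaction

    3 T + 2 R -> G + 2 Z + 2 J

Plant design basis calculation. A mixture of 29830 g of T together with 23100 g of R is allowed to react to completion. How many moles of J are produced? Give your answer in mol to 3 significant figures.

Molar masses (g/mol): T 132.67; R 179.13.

n(T) = 29830 / 132.67 = 224.8 mol
n(R) = 23100 / 179.13 = 129.0 mol
n/ν for T = 224.8/3 = 74.93
n/ν for R = 129.0/2 = 64.50
Smallest n/ν is R → limiting reagent.
n(J) = (2/2) × 129.0 = 129.0 mol

129 mol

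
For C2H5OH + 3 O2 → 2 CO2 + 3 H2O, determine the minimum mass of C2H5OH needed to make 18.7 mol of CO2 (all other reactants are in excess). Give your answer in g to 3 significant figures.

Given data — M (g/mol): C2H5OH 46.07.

431 g

n(CO2) = 18.70 mol
n(C2H5OH) = (1/2) × 18.70 = 9.350 mol
mass = 9.350 × 46.07 = 430.8 g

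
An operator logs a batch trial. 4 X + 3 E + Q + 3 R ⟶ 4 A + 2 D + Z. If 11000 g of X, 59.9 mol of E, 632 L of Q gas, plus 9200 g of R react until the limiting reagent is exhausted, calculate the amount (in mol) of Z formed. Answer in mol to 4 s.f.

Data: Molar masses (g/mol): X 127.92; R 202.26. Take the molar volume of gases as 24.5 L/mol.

n(X) = 11000 / 127.92 = 85.99 mol
n(E) = 59.90 mol
n(Q) = 632.0 / 24.5 = 25.80 mol
n(R) = 9200 / 202.26 = 45.49 mol
n/ν for X = 85.99/4 = 21.50
n/ν for E = 59.90/3 = 19.97
n/ν for Q = 25.80/1 = 25.80
n/ν for R = 45.49/3 = 15.16
Smallest n/ν is R → limiting reagent.
n(Z) = (1/3) × 45.49 = 15.16 mol

15.16 mol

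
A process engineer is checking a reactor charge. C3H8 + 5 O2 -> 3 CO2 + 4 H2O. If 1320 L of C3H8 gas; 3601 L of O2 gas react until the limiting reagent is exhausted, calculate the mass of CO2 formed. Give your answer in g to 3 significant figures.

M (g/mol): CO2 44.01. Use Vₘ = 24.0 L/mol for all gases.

3960 g

n(C3H8) = 1320 / 24.0 = 55.00 mol
n(O2) = 3601 / 24.0 = 150.0 mol
n/ν → C3H8: 55.00, O2: 30.00; O2 is limiting.
n(CO2) = (3/5) × 150.0 = 90.00 mol
mass = 90.00 × 44.01 = 3961 g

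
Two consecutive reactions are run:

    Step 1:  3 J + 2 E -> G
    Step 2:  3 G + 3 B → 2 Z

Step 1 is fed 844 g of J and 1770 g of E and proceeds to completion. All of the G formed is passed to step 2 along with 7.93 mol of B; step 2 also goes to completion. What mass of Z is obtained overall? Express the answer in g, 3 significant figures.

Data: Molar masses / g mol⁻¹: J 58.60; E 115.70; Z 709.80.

Step 1:
n(J) = 844.0 / 58.60 = 14.40 mol
n(E) = 1770 / 115.70 = 15.30 mol
n/ν for J = 14.40/3 = 4.800
n/ν for E = 15.30/2 = 7.650
Smallest n/ν is J → limiting reagent.
n(G) produced = (1/3) × 14.40 = 4.800 mol
Step 2:
n(G) available = 4.800 mol
n(B) = 7.930 mol
n/ν for G = 4.800/3 = 1.600
n/ν for B = 7.930/3 = 2.643
Smallest n/ν is G → limiting reagent.
n(Z) = (2/3) × 4.800 = 3.200 mol
mass = 3.200 × 709.80 = 2271 g

2270 g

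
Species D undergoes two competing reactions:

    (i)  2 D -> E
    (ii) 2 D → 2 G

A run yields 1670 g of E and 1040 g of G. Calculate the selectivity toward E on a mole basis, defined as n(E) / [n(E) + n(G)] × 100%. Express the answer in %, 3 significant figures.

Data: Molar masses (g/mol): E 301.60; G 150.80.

44.5 %

n(E) = 1670 / 301.60 = 5.537 mol
n(G) = 1040 / 150.80 = 6.897 mol
selectivity = 5.537/(5.537+6.897) × 100 = 44.53 %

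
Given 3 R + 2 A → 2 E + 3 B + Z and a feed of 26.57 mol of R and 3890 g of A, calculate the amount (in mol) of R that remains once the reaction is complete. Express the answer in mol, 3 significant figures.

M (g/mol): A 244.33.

n(R) = 26.57 mol
n(A) = 3890 / 244.33 = 15.92 mol
n/ν → R: 8.857, A: 7.960; A is limiting.
R consumed = (3/2) × 15.92 = 23.88 mol
R remaining = 26.57 − 23.88 = 2.690 mol

2.69 mol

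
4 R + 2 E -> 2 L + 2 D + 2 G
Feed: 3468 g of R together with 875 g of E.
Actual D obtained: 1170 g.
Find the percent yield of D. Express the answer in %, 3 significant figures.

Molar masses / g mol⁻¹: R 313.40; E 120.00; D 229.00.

n(R) = 3468 / 313.40 = 11.07 mol
n(E) = 875.0 / 120.00 = 7.292 mol
n/ν → R: 2.768, E: 3.646; R is limiting.
theoretical n(D) = (2/4) × 11.07 = 5.535 mol → 1268 g
% yield = 1170 / 1268 × 100 = 92.27 %

92.3 %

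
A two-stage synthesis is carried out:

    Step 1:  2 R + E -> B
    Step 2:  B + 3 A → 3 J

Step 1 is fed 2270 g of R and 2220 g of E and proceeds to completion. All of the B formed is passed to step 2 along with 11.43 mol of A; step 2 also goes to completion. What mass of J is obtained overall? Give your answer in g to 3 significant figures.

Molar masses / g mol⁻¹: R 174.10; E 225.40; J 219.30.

Step 1:
n(R) = 2270 / 174.10 = 13.04 mol
n(E) = 2220 / 225.40 = 9.849 mol
n/ν → R: 6.520, E: 9.849; R is limiting.
n(B) produced = (1/2) × 13.04 = 6.520 mol
Step 2:
n(B) available = 6.520 mol
n(A) = 11.43 mol
n/ν → B: 6.520, A: 3.810; A is limiting.
n(J) = (3/3) × 11.43 = 11.43 mol
mass = 11.43 × 219.30 = 2507 g

2510 g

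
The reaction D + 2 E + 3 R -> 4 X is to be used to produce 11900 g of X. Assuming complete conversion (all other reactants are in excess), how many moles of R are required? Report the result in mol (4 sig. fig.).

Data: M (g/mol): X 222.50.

40.11 mol

n(X) = 11900 / 222.50 = 53.48 mol
n(R) = (3/4) × 53.48 = 40.11 mol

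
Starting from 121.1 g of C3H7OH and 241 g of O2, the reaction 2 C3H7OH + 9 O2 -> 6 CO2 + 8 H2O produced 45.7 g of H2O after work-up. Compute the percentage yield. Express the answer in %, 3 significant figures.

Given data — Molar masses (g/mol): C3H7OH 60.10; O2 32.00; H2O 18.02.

n(C3H7OH) = 121.1 / 60.10 = 2.015 mol
n(O2) = 241.0 / 32.00 = 7.531 mol
n/ν for C3H7OH = 2.015/2 = 1.008
n/ν for O2 = 7.531/9 = 0.8368
Smallest n/ν is O2 → limiting reagent.
theoretical n(H2O) = (8/9) × 7.531 = 6.694 mol → 120.6 g
% yield = 45.7 / 120.6 × 100 = 37.89 %

37.9 %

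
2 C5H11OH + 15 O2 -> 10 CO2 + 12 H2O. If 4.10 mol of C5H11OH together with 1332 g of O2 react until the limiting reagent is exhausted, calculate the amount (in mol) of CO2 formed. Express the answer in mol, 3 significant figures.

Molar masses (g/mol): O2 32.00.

n(C5H11OH) = 4.100 mol
n(O2) = 1332 / 32.00 = 41.63 mol
n/ν → C5H11OH: 2.050, O2: 2.775; C5H11OH is limiting.
n(CO2) = (10/2) × 4.100 = 20.50 mol

20.5 mol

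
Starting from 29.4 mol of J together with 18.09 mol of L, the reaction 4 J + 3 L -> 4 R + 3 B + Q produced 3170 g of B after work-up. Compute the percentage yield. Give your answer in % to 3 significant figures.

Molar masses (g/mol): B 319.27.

n(J) = 29.40 mol
n(L) = 18.09 mol
n/ν for J = 29.40/4 = 7.350
n/ν for L = 18.09/3 = 6.030
Smallest n/ν is L → limiting reagent.
theoretical n(B) = (3/3) × 18.09 = 18.09 mol → 5776 g
% yield = 3170 / 5776 × 100 = 54.88 %

54.9 %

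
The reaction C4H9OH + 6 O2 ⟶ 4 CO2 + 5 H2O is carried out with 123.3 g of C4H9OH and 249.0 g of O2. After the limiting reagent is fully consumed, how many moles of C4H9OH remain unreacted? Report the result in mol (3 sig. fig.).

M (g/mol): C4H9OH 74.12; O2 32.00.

n(C4H9OH) = 123.3 / 74.12 = 1.664 mol
n(O2) = 249.0 / 32.00 = 7.781 mol
n/ν → C4H9OH: 1.664, O2: 1.297; O2 is limiting.
C4H9OH consumed = (1/6) × 7.781 = 1.297 mol
C4H9OH remaining = 1.664 − 1.297 = 0.3670 mol

0.367 mol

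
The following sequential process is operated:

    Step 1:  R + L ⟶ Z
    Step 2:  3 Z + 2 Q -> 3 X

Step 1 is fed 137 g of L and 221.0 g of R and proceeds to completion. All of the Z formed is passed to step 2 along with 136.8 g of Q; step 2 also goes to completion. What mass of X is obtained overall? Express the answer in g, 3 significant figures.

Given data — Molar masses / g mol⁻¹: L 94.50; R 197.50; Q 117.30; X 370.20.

414 g

Step 1:
n(L) = 137.0 / 94.50 = 1.450 mol
n(R) = 221.0 / 197.50 = 1.119 mol
n/ν → L: 1.450, R: 1.119; R is limiting.
n(Z) produced = (1/1) × 1.119 = 1.119 mol
Step 2:
n(Z) available = 1.119 mol
n(Q) = 136.8 / 117.30 = 1.166 mol
n/ν → Z: 0.3730, Q: 0.5830; Z is limiting.
n(X) = (3/3) × 1.119 = 1.119 mol
mass = 1.119 × 370.20 = 414.3 g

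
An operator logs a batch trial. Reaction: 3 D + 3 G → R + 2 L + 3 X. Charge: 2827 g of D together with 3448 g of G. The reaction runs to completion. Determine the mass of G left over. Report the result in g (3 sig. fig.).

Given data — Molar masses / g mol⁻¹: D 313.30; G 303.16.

n(D) = 2827 / 313.30 = 9.023 mol
n(G) = 3448 / 303.16 = 11.37 mol
n/ν → D: 3.008, G: 3.790; D is limiting.
G consumed = (3/3) × 9.023 = 9.023 mol
G remaining = 11.37 − 9.023 = 2.347 mol
mass = 2.347 × 303.16 = 711.5 g

712 g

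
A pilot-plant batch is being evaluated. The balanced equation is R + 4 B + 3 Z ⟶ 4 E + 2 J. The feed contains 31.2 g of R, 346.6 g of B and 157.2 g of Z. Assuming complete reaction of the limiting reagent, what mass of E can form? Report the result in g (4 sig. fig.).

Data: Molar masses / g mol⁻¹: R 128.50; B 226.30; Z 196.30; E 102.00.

99.06 g

n(R) = 31.20 / 128.50 = 0.2428 mol
n(B) = 346.6 / 226.30 = 1.532 mol
n(Z) = 157.2 / 196.30 = 0.8008 mol
n/ν for R = 0.2428/1 = 0.2428
n/ν for B = 1.532/4 = 0.3830
n/ν for Z = 0.8008/3 = 0.2669
Smallest n/ν is R → limiting reagent.
n(E) = (4/1) × 0.2428 = 0.9712 mol
mass = 0.9712 × 102.00 = 99.06 g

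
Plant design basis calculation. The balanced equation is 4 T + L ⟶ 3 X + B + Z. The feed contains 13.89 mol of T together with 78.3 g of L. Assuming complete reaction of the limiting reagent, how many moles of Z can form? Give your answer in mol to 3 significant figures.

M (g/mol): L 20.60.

n(T) = 13.89 mol
n(L) = 78.30 / 20.60 = 3.801 mol
n/ν for T = 13.89/4 = 3.473
n/ν for L = 3.801/1 = 3.801
Smallest n/ν is T → limiting reagent.
n(Z) = (1/4) × 13.89 = 3.473 mol

3.47 mol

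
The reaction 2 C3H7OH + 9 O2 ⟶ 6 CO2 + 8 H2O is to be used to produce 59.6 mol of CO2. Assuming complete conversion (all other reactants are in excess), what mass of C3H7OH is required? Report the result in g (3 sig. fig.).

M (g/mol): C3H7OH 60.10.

n(CO2) = 59.60 mol
n(C3H7OH) = (2/6) × 59.60 = 19.87 mol
mass = 19.87 × 60.10 = 1194 g

1190 g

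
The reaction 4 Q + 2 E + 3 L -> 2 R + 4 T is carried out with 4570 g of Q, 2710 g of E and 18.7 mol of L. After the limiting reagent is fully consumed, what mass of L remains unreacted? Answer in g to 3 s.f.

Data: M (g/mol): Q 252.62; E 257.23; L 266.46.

1370 g

n(Q) = 4570 / 252.62 = 18.09 mol
n(E) = 2710 / 257.23 = 10.54 mol
n(L) = 18.70 mol
n/ν for Q = 18.09/4 = 4.523
n/ν for E = 10.54/2 = 5.270
n/ν for L = 18.70/3 = 6.233
Smallest n/ν is Q → limiting reagent.
L consumed = (3/4) × 18.09 = 13.57 mol
L remaining = 18.70 − 13.57 = 5.130 mol
mass = 5.130 × 266.46 = 1367 g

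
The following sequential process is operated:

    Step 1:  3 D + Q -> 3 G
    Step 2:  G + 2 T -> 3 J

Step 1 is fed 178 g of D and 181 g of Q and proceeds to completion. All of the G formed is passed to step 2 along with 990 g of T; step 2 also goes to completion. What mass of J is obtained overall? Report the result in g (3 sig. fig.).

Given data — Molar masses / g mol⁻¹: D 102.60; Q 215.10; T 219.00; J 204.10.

Step 1:
n(D) = 178.0 / 102.60 = 1.735 mol
n(Q) = 181.0 / 215.10 = 0.8415 mol
n/ν for D = 1.735/3 = 0.5783
n/ν for Q = 0.8415/1 = 0.8415
Smallest n/ν is D → limiting reagent.
n(G) produced = (3/3) × 1.735 = 1.735 mol
Step 2:
n(G) available = 1.735 mol
n(T) = 990.0 / 219.00 = 4.521 mol
n/ν for G = 1.735/1 = 1.735
n/ν for T = 4.521/2 = 2.261
Smallest n/ν is G → limiting reagent.
n(J) = (3/1) × 1.735 = 5.205 mol
mass = 5.205 × 204.10 = 1062 g

1060 g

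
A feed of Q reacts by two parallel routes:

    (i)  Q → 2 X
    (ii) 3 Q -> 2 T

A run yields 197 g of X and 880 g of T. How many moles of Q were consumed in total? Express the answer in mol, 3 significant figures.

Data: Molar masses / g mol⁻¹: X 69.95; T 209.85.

7.70 mol

n(X) = 197 / 69.95 = 2.816 mol
n(T) = 880 / 209.85 = 4.193 mol
n(Q) via (i) = (1/2)×2.816 = 1.408 mol
n(Q) via (ii) = (3/2)×4.193 = 6.290 mol
total n(Q) = 1.408 + 6.290 = 7.698 mol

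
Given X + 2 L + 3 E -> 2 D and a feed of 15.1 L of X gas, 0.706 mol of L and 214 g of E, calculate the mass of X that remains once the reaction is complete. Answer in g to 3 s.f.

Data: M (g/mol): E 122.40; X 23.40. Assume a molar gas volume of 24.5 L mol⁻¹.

6.16 g

n(X) = 15.10 / 24.5 = 0.6163 mol
n(L) = 0.7060 mol
n(E) = 214.0 / 122.40 = 1.748 mol
n/ν → X: 0.6163, L: 0.3530, E: 0.5827; L is limiting.
X consumed = (1/2) × 0.7060 = 0.3530 mol
X remaining = 0.6163 − 0.3530 = 0.2633 mol
mass = 0.2633 × 23.40 = 6.161 g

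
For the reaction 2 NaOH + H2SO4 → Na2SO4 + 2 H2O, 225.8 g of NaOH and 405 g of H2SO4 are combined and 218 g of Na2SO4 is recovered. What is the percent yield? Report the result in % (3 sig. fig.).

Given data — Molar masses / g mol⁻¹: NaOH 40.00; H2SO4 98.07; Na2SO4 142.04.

54.4 %

n(NaOH) = 225.8 / 40.00 = 5.645 mol
n(H2SO4) = 405.0 / 98.07 = 4.130 mol
n/ν → NaOH: 2.823, H2SO4: 4.130; NaOH is limiting.
theoretical n(Na2SO4) = (1/2) × 5.645 = 2.823 mol → 401.0 g
% yield = 218 / 401.0 × 100 = 54.36 %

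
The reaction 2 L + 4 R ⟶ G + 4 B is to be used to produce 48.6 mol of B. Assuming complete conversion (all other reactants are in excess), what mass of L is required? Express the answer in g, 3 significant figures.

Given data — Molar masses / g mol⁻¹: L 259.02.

n(B) = 48.60 mol
n(L) = (2/4) × 48.60 = 24.30 mol
mass = 24.30 × 259.02 = 6294 g

6290 g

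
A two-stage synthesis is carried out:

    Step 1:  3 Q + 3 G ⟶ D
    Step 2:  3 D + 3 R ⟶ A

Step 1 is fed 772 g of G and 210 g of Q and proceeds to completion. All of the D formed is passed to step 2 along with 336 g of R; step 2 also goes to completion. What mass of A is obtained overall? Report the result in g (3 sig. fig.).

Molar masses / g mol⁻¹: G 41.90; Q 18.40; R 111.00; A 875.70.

884 g

Step 1:
n(G) = 772.0 / 41.90 = 18.42 mol
n(Q) = 210.0 / 18.40 = 11.41 mol
n/ν → G: 6.140, Q: 3.803; Q is limiting.
n(D) produced = (1/3) × 11.41 = 3.803 mol
Step 2:
n(D) available = 3.803 mol
n(R) = 336.0 / 111.00 = 3.027 mol
n/ν → D: 1.268, R: 1.009; R is limiting.
n(A) = (1/3) × 3.027 = 1.009 mol
mass = 1.009 × 875.70 = 883.6 g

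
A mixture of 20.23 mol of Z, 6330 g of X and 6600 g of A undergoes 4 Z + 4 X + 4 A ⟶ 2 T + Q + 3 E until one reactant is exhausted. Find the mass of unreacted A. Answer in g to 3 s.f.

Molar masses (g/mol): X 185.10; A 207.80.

2400 g

n(Z) = 20.23 mol
n(X) = 6330 / 185.10 = 34.20 mol
n(A) = 6600 / 207.80 = 31.76 mol
n/ν for Z = 20.23/4 = 5.058
n/ν for X = 34.20/4 = 8.550
n/ν for A = 31.76/4 = 7.940
Smallest n/ν is Z → limiting reagent.
A consumed = (4/4) × 20.23 = 20.23 mol
A remaining = 31.76 − 20.23 = 11.53 mol
mass = 11.53 × 207.80 = 2396 g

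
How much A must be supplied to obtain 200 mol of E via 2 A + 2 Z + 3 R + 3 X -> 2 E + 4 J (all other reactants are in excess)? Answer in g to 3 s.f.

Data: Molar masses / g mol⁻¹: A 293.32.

n(E) = 200.0 mol
n(A) = (2/2) × 200.0 = 200.0 mol
mass = 200.0 × 293.32 = 58660 g

58700 g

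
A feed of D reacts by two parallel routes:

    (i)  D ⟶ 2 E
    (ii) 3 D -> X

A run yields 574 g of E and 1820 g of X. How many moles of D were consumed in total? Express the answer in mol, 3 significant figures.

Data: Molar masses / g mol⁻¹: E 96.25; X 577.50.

12.4 mol

n(E) = 574 / 96.25 = 5.964 mol
n(X) = 1820 / 577.50 = 3.152 mol
n(D) via (i) = (1/2)×5.964 = 2.982 mol
n(D) via (ii) = (3/1)×3.152 = 9.456 mol
total n(D) = 2.982 + 9.456 = 12.44 mol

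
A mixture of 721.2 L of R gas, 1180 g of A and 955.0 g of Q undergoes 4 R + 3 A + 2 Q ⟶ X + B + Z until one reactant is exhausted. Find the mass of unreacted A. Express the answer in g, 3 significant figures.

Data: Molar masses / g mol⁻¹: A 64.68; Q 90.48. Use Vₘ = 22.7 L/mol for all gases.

n(R) = 721.2 / 22.7 = 31.77 mol
n(A) = 1180 / 64.68 = 18.24 mol
n(Q) = 955.0 / 90.48 = 10.55 mol
n/ν → R: 7.943, A: 6.080, Q: 5.275; Q is limiting.
A consumed = (3/2) × 10.55 = 15.83 mol
A remaining = 18.24 − 15.83 = 2.410 mol
mass = 2.410 × 64.68 = 155.9 g

156 g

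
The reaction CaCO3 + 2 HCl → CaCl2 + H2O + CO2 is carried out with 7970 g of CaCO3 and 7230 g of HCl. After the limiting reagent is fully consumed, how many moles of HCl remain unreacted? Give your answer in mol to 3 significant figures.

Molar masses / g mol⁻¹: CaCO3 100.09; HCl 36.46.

n(CaCO3) = 7970 / 100.09 = 79.63 mol
n(HCl) = 7230 / 36.46 = 198.3 mol
n/ν for CaCO3 = 79.63/1 = 79.63
n/ν for HCl = 198.3/2 = 99.15
Smallest n/ν is CaCO3 → limiting reagent.
HCl consumed = (2/1) × 79.63 = 159.3 mol
HCl remaining = 198.3 − 159.3 = 39.00 mol

39.0 mol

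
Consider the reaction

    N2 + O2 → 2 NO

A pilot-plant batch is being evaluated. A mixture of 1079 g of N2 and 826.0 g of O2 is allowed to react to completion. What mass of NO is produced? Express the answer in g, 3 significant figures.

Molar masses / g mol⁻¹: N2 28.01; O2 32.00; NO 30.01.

1550 g

n(N2) = 1079 / 28.01 = 38.52 mol
n(O2) = 826.0 / 32.00 = 25.81 mol
n/ν for N2 = 38.52/1 = 38.52
n/ν for O2 = 25.81/1 = 25.81
Smallest n/ν is O2 → limiting reagent.
n(NO) = (2/1) × 25.81 = 51.62 mol
mass = 51.62 × 30.01 = 1549 g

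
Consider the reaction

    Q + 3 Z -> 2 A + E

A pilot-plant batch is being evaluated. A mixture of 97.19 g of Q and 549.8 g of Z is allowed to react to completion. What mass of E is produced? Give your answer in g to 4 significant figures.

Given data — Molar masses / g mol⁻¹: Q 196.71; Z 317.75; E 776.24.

n(Q) = 97.19 / 196.71 = 0.4941 mol
n(Z) = 549.8 / 317.75 = 1.730 mol
n/ν for Q = 0.4941/1 = 0.4941
n/ν for Z = 1.730/3 = 0.5767
Smallest n/ν is Q → limiting reagent.
n(E) = (1/1) × 0.4941 = 0.4941 mol
mass = 0.4941 × 776.24 = 383.5 g

383.5 g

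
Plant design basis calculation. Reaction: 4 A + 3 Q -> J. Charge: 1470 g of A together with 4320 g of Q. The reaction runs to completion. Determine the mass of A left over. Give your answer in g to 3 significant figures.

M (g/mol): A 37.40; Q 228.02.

n(A) = 1470 / 37.40 = 39.30 mol
n(Q) = 4320 / 228.02 = 18.95 mol
n/ν → A: 9.825, Q: 6.317; Q is limiting.
A consumed = (4/3) × 18.95 = 25.27 mol
A remaining = 39.30 − 25.27 = 14.03 mol
mass = 14.03 × 37.40 = 524.7 g

525 g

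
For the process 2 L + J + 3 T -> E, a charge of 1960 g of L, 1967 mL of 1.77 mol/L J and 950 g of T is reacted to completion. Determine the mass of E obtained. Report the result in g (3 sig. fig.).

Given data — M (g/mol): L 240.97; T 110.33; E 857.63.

2460 g

n(L) = 1960 / 240.97 = 8.134 mol
n(J) = 1.77 × 1967/1000 = 3.482 mol
n(T) = 950.0 / 110.33 = 8.611 mol
n/ν for L = 8.134/2 = 4.067
n/ν for J = 3.482/1 = 3.482
n/ν for T = 8.611/3 = 2.870
Smallest n/ν is T → limiting reagent.
n(E) = (1/3) × 8.611 = 2.870 mol
mass = 2.870 × 857.63 = 2461 g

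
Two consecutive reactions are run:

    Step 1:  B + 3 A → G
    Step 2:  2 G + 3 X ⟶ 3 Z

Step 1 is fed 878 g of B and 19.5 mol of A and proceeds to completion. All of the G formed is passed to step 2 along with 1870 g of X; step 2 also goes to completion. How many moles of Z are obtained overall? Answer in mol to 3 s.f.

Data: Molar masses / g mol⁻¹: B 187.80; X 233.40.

Step 1:
n(B) = 878.0 / 187.80 = 4.675 mol
n(A) = 19.50 mol
n/ν → B: 4.675, A: 6.500; B is limiting.
n(G) produced = (1/1) × 4.675 = 4.675 mol
Step 2:
n(G) available = 4.675 mol
n(X) = 1870 / 233.40 = 8.012 mol
n/ν → G: 2.338, X: 2.671; G is limiting.
n(Z) = (3/2) × 4.675 = 7.013 mol

7.01 mol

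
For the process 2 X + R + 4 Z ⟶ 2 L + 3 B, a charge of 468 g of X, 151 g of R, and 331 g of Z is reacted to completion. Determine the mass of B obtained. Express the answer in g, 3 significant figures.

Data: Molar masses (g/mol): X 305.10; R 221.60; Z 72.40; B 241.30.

493 g

n(X) = 468.0 / 305.10 = 1.534 mol
n(R) = 151.0 / 221.60 = 0.6814 mol
n(Z) = 331.0 / 72.40 = 4.572 mol
n/ν for X = 1.534/2 = 0.7670
n/ν for R = 0.6814/1 = 0.6814
n/ν for Z = 4.572/4 = 1.143
Smallest n/ν is R → limiting reagent.
n(B) = (3/1) × 0.6814 = 2.044 mol
mass = 2.044 × 241.30 = 493.2 g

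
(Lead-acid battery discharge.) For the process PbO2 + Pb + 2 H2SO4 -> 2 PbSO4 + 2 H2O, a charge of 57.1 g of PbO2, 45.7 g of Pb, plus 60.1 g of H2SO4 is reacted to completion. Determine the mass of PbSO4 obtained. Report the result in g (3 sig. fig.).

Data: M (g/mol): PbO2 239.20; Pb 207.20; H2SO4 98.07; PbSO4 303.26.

n(PbO2) = 57.10 / 239.20 = 0.2387 mol
n(Pb) = 45.70 / 207.20 = 0.2206 mol
n(H2SO4) = 60.10 / 98.07 = 0.6128 mol
n/ν for PbO2 = 0.2387/1 = 0.2387
n/ν for Pb = 0.2206/1 = 0.2206
n/ν for H2SO4 = 0.6128/2 = 0.3064
Smallest n/ν is Pb → limiting reagent.
n(PbSO4) = (2/1) × 0.2206 = 0.4412 mol
mass = 0.4412 × 303.26 = 133.8 g

134 g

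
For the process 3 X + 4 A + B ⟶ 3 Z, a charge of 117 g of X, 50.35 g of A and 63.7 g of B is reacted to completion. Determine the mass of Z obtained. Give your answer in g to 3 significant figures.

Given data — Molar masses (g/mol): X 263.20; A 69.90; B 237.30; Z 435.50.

n(X) = 117.0 / 263.20 = 0.4445 mol
n(A) = 50.35 / 69.90 = 0.7203 mol
n(B) = 63.70 / 237.30 = 0.2684 mol
n/ν → X: 0.1482, A: 0.1801, B: 0.2684; X is limiting.
n(Z) = (3/3) × 0.4445 = 0.4445 mol
mass = 0.4445 × 435.50 = 193.6 g

194 g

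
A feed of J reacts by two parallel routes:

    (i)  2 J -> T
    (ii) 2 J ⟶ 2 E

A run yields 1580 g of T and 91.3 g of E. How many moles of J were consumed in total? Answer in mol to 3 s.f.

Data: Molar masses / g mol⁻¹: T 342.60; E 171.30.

n(T) = 1580 / 342.60 = 4.612 mol
n(E) = 91.3 / 171.30 = 0.5330 mol
n(J) via (i) = (2/1)×4.612 = 9.224 mol
n(J) via (ii) = (2/2)×0.5330 = 0.5330 mol
total n(J) = 9.224 + 0.5330 = 9.757 mol

9.76 mol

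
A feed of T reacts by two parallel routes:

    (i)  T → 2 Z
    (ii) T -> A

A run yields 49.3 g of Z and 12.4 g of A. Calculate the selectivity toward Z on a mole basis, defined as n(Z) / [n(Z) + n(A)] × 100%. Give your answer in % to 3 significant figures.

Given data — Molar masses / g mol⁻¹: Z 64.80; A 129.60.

n(Z) = 49.3 / 64.80 = 0.7608 mol
n(A) = 12.4 / 129.60 = 0.09568 mol
selectivity = 0.7608/(0.7608+0.09568) × 100 = 88.83 %

88.8 %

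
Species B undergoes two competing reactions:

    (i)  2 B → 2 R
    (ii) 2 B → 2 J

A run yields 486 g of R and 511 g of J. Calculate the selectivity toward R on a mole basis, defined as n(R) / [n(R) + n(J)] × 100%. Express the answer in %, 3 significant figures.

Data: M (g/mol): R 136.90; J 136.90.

48.7 %

n(R) = 486 / 136.90 = 3.550 mol
n(J) = 511 / 136.90 = 3.733 mol
selectivity = 3.550/(3.550+3.733) × 100 = 48.74 %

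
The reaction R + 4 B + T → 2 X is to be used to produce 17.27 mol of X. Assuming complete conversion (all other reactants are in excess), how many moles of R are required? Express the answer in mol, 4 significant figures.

8.635 mol

n(X) = 17.27 mol
n(R) = (1/2) × 17.27 = 8.635 mol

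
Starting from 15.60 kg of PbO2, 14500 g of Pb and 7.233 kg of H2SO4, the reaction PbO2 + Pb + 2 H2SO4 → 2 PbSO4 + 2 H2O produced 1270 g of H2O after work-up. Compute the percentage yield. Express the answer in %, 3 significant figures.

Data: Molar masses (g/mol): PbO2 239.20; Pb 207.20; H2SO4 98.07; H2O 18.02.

95.6 %

n(PbO2) = 15.60×1000 / 239.20 = 65.22 mol
n(Pb) = 14500 / 207.20 = 69.98 mol
n(H2SO4) = 7.233×1000 / 98.07 = 73.75 mol
n/ν for PbO2 = 65.22/1 = 65.22
n/ν for Pb = 69.98/1 = 69.98
n/ν for H2SO4 = 73.75/2 = 36.88
Smallest n/ν is H2SO4 → limiting reagent.
theoretical n(H2O) = (2/2) × 73.75 = 73.75 mol → 1329 g
% yield = 1270 / 1329 × 100 = 95.56 %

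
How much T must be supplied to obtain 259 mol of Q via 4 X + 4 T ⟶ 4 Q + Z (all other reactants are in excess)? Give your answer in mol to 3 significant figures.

n(Q) = 259.0 mol
n(T) = (4/4) × 259.0 = 259.0 mol

259 mol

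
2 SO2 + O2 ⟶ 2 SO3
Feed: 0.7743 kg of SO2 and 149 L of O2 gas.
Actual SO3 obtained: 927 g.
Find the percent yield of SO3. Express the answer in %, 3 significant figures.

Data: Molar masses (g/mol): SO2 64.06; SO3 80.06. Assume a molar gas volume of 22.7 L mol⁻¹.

n(SO2) = 0.7743×1000 / 64.06 = 12.09 mol
n(O2) = 149.0 / 22.7 = 6.564 mol
n/ν for SO2 = 12.09/2 = 6.045
n/ν for O2 = 6.564/1 = 6.564
Smallest n/ν is SO2 → limiting reagent.
theoretical n(SO3) = (2/2) × 12.09 = 12.09 mol → 967.9 g
% yield = 927 / 967.9 × 100 = 95.77 %

95.8 %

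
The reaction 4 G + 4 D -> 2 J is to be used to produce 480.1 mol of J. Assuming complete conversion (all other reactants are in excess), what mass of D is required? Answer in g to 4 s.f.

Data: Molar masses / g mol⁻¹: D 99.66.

95690 g

n(J) = 480.1 mol
n(D) = (4/2) × 480.1 = 960.2 mol
mass = 960.2 × 99.66 = 95690 g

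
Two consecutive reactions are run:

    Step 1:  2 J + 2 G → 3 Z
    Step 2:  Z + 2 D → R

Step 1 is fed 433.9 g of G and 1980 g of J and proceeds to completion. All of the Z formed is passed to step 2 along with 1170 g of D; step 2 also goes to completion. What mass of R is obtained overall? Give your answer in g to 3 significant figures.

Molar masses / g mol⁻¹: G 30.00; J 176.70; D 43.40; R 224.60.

Step 1:
n(G) = 433.9 / 30.00 = 14.46 mol
n(J) = 1980 / 176.70 = 11.21 mol
n/ν for G = 14.46/2 = 7.230
n/ν for J = 11.21/2 = 5.605
Smallest n/ν is J → limiting reagent.
n(Z) produced = (3/2) × 11.21 = 16.82 mol
Step 2:
n(Z) available = 16.82 mol
n(D) = 1170 / 43.40 = 26.96 mol
n/ν for Z = 16.82/1 = 16.82
n/ν for D = 26.96/2 = 13.48
Smallest n/ν is D → limiting reagent.
n(R) = (1/2) × 26.96 = 13.48 mol
mass = 13.48 × 224.60 = 3028 g

3030 g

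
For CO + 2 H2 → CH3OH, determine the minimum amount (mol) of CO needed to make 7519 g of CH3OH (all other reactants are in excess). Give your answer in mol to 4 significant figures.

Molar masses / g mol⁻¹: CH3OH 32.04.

234.7 mol

n(CH3OH) = 7519 / 32.04 = 234.7 mol
n(CO) = (1/1) × 234.7 = 234.7 mol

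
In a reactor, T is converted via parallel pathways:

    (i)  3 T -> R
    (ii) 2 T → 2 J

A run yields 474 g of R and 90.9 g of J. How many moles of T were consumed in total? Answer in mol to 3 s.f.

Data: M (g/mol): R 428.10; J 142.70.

n(R) = 474 / 428.10 = 1.107 mol
n(J) = 90.9 / 142.70 = 0.6370 mol
n(T) via (i) = (3/1)×1.107 = 3.321 mol
n(T) via (ii) = (2/2)×0.6370 = 0.6370 mol
total n(T) = 3.321 + 0.6370 = 3.958 mol

3.96 mol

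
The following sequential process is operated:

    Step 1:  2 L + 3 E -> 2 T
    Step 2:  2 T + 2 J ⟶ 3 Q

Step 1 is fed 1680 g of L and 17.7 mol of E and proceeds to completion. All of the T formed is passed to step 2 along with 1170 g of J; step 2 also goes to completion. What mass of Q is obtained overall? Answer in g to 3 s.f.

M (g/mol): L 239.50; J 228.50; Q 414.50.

3180 g

Step 1:
n(L) = 1680 / 239.50 = 7.015 mol
n(E) = 17.70 mol
n/ν for L = 7.015/2 = 3.508
n/ν for E = 17.70/3 = 5.900
Smallest n/ν is L → limiting reagent.
n(T) produced = (2/2) × 7.015 = 7.015 mol
Step 2:
n(T) available = 7.015 mol
n(J) = 1170 / 228.50 = 5.120 mol
n/ν for T = 7.015/2 = 3.508
n/ν for J = 5.120/2 = 2.560
Smallest n/ν is J → limiting reagent.
n(Q) = (3/2) × 5.120 = 7.680 mol
mass = 7.680 × 414.50 = 3183 g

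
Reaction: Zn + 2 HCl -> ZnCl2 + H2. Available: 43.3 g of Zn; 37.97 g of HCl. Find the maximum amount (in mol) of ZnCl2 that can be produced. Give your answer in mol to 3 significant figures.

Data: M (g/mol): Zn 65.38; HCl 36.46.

0.521 mol

n(Zn) = 43.30 / 65.38 = 0.6623 mol
n(HCl) = 37.97 / 36.46 = 1.041 mol
n/ν → Zn: 0.6623, HCl: 0.5205; HCl is limiting.
n(ZnCl2) = (1/2) × 1.041 = 0.5205 mol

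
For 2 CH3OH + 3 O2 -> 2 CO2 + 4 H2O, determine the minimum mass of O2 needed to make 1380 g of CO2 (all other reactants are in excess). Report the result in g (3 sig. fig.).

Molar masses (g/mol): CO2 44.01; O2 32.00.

1510 g

n(CO2) = 1380 / 44.01 = 31.36 mol
n(O2) = (3/2) × 31.36 = 47.04 mol
mass = 47.04 × 32.00 = 1505 g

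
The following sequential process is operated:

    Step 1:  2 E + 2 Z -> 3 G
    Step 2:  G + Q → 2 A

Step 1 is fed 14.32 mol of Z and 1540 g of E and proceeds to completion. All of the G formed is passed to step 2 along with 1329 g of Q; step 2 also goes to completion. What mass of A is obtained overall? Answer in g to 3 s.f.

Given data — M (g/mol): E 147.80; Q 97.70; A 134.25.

Step 1:
n(Z) = 14.32 mol
n(E) = 1540 / 147.80 = 10.42 mol
n/ν for Z = 14.32/2 = 7.160
n/ν for E = 10.42/2 = 5.210
Smallest n/ν is E → limiting reagent.
n(G) produced = (3/2) × 10.42 = 15.63 mol
Step 2:
n(G) available = 15.63 mol
n(Q) = 1329 / 97.70 = 13.60 mol
n/ν for G = 15.63/1 = 15.63
n/ν for Q = 13.60/1 = 13.60
Smallest n/ν is Q → limiting reagent.
n(A) = (2/1) × 13.60 = 27.20 mol
mass = 27.20 × 134.25 = 3652 g

3650 g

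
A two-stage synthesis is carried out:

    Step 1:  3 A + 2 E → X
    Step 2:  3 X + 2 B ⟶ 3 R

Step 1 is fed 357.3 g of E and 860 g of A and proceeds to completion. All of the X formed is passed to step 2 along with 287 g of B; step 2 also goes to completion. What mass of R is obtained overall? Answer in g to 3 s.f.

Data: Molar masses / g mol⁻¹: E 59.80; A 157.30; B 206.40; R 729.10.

Step 1:
n(E) = 357.3 / 59.80 = 5.975 mol
n(A) = 860.0 / 157.30 = 5.467 mol
n/ν → E: 2.988, A: 1.822; A is limiting.
n(X) produced = (1/3) × 5.467 = 1.822 mol
Step 2:
n(X) available = 1.822 mol
n(B) = 287.0 / 206.40 = 1.391 mol
n/ν → X: 0.6073, B: 0.6955; X is limiting.
n(R) = (3/3) × 1.822 = 1.822 mol
mass = 1.822 × 729.10 = 1328 g

1330 g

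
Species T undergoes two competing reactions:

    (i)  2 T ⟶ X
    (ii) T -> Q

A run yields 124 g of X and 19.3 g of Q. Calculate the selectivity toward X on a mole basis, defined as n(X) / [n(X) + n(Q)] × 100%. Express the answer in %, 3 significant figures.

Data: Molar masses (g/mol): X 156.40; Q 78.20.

76.3 %

n(X) = 124 / 156.40 = 0.7928 mol
n(Q) = 19.3 / 78.20 = 0.2468 mol
selectivity = 0.7928/(0.7928+0.2468) × 100 = 76.26 %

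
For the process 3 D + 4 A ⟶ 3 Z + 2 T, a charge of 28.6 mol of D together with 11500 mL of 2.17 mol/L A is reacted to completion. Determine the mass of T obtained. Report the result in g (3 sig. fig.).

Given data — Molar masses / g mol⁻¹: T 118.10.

1470 g

n(D) = 28.60 mol
n(A) = 2.17 × 11500/1000 = 24.96 mol
n/ν for D = 28.60/3 = 9.533
n/ν for A = 24.96/4 = 6.240
Smallest n/ν is A → limiting reagent.
n(T) = (2/4) × 24.96 = 12.48 mol
mass = 12.48 × 118.10 = 1474 g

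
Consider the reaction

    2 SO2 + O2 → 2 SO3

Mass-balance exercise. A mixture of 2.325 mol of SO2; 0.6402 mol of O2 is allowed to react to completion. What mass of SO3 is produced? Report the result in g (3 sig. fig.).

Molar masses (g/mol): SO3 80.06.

103 g

n(SO2) = 2.325 mol
n(O2) = 0.6402 mol
n/ν → SO2: 1.163, O2: 0.6402; O2 is limiting.
n(SO3) = (2/1) × 0.6402 = 1.280 mol
mass = 1.280 × 80.06 = 102.5 g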